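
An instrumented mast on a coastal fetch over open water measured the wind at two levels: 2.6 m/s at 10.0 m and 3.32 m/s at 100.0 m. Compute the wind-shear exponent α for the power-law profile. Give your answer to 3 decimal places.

α ≈ 0.106

Power law: V₂/V₁ = (z₂/z₁)^α ⇒ α = ln(V₂/V₁) / ln(z₂/z₁)
α = ln(3.32/2.6) / ln(100.0/10.0) = ln(1.2769) / ln(10.0000)
  = 0.24445 / 2.30259 = 0.10616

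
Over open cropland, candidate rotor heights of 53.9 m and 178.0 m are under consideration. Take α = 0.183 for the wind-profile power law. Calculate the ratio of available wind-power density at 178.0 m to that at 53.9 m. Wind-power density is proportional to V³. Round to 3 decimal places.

Speed ratio: V_B/V_A = (z_B/z_A)^α = (178.0/53.9)^0.183 = (3.3024)^0.183 = 1.24436
Power-density ratio: P_B/P_A = (V_B/V_A)³ = (1.24436)³ = 1.92681

1.927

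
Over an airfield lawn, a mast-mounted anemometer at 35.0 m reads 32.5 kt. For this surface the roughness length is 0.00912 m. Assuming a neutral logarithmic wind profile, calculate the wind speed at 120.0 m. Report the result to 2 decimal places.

37.35 kt

Log law: V(z) ∝ ln(z/z₀), so V₂/V₁ = ln(z₂/z₀) / ln(z₁/z₀).
ln(120.0/0.00912) = 9.4848, ln(35.0/0.00912) = 8.2526
V₂ = 32.5 × 9.4848/8.2526 = 32.5 × 1.1493 = 37.3524 kt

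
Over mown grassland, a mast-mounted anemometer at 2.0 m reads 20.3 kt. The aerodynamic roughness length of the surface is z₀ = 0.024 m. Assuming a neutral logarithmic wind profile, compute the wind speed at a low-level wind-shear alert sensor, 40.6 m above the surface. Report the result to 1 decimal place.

Log law: V(z) ∝ ln(z/z₀), so V₂/V₁ = ln(z₂/z₀) / ln(z₁/z₀).
ln(40.6/0.024) = 7.4335, ln(2.0/0.024) = 4.4228
V₂ = 20.3 × 7.4335/4.4228 = 20.3 × 1.6807 = 34.1182 kt

34.1 kt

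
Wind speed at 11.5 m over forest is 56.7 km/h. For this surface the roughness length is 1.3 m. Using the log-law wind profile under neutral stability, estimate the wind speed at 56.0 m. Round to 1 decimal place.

Log law: V(z) ∝ ln(z/z₀), so V₂/V₁ = ln(z₂/z₀) / ln(z₁/z₀).
ln(56.0/1.3) = 3.7630, ln(11.5/1.3) = 2.1800
V₂ = 56.7 × 3.7630/2.1800 = 56.7 × 1.7262 = 97.8730 km/h

97.9 km/h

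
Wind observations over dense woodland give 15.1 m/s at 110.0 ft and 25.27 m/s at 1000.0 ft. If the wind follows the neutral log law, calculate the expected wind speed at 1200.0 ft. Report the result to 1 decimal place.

Log law: V ∝ ln(z/z₀). From the pair, with r = V₁/V₂ = 0.59755,
ln z₀ = (ln z₁ − r·ln z₂)/(1 − r) = (4.7005 − 0.59755×6.9078)/0.40245 = 1.4232 → z₀ = 4.150 ft
V₃ = V₁ · ln(z₃/z₀)/ln(z₁/z₀) = 15.1 × 5.6669/3.2773 = 26.1100 m/s

26.1 m/s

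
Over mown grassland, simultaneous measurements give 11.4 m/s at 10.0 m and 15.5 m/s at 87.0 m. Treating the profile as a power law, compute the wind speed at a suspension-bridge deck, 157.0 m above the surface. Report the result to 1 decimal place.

16.9 m/s

First find α: α = ln(V₂/V₁)/ln(z₂/z₁) = ln(15.5/11.4)/ln(87.0/10.0) = 0.30723/2.16332 = 0.1420
Extrapolate from 87.0 m to 157.0 m: V₃ = 15.5 × (157.0/87.0)^0.1420 = 15.5 × 1.0875 = 16.8555 m/s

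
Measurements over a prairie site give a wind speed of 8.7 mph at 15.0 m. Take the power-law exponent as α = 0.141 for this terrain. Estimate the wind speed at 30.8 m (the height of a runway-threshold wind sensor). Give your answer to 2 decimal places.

9.63 mph

Power-law profile: V₂ = V₁ · (z₂/z₁)^α
V₂ = 8.7 × (30.8/15.0)^0.141 = 8.7 × (2.0533)^0.141
    = 8.7 × 1.1068 = 9.6289 mph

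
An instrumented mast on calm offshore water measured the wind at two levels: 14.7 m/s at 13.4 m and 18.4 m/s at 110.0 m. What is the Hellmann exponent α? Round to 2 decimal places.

α ≈ 0.11

Power law: V₂/V₁ = (z₂/z₁)^α ⇒ α = ln(V₂/V₁) / ln(z₂/z₁)
α = ln(18.4/14.7) / ln(110.0/13.4) = ln(1.2517) / ln(8.2090)
  = 0.22450 / 2.10523 = 0.10664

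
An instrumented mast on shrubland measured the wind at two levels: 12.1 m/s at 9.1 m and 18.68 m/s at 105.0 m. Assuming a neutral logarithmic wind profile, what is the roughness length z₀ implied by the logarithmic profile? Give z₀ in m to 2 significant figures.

z₀ ≈ 0.10 m

Log law: V(z) ∝ ln(z/z₀). With r = V₁/V₂ = 12.1/18.68 = 0.64775,
r · ln(z₂/z₀) = ln(z₁/z₀) ⇒ ln z₀ = (ln z₁ − r·ln z₂)/(1 − r)
ln z₀ = (2.20827 − 0.64775×4.65396) / 0.35225 = -2.2891
z₀ = exp(-2.2891) = 0.1014 m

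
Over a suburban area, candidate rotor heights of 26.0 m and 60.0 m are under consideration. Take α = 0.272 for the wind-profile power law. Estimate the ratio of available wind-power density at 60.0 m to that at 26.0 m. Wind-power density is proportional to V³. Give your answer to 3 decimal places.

Speed ratio: V_B/V_A = (z_B/z_A)^α = (60.0/26.0)^0.272 = (2.3077)^0.272 = 1.25541
Power-density ratio: P_B/P_A = (V_B/V_A)³ = (1.25541)³ = 1.97858

1.979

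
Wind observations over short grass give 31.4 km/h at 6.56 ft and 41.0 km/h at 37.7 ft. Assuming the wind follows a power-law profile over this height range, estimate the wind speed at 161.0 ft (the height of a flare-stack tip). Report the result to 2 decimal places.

First find α: α = ln(V₂/V₁)/ln(z₂/z₁) = ln(41.0/31.4)/ln(37.7/6.56) = 0.26676/1.74867 = 0.1526
Extrapolate from 37.7 ft to 161.0 ft: V₃ = 41.0 × (161.0/37.7)^0.1526 = 41.0 × 1.2479 = 51.1642 km/h

51.16 km/h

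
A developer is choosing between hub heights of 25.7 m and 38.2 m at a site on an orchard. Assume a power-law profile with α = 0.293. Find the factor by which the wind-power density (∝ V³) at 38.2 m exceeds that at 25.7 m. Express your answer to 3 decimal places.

Speed ratio: V_B/V_A = (z_B/z_A)^α = (38.2/25.7)^0.293 = (1.4864)^0.293 = 1.12314
Power-density ratio: P_B/P_A = (V_B/V_A)³ = (1.12314)³ = 1.41678

1.417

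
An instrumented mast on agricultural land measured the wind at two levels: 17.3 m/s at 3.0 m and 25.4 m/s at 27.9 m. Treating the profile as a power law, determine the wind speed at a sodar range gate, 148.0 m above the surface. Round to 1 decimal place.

First find α: α = ln(V₂/V₁)/ln(z₂/z₁) = ln(25.4/17.3)/ln(27.9/3.0) = 0.38404/2.23001 = 0.1722
Extrapolate from 27.9 m to 148.0 m: V₃ = 25.4 × (148.0/27.9)^0.1722 = 25.4 × 1.3329 = 33.8556 m/s

33.9 m/s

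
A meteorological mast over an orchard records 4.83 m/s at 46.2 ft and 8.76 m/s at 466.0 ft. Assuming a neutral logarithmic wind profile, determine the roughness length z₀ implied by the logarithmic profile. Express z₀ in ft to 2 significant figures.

z₀ ≈ 2.7 ft

Log law: V(z) ∝ ln(z/z₀). With r = V₁/V₂ = 4.83/8.76 = 0.55137,
r · ln(z₂/z₀) = ln(z₁/z₀) ⇒ ln z₀ = (ln z₁ − r·ln z₂)/(1 − r)
ln z₀ = (3.83298 − 0.55137×6.14419) / 0.44863 = 0.9925
z₀ = exp(0.9925) = 2.698 ft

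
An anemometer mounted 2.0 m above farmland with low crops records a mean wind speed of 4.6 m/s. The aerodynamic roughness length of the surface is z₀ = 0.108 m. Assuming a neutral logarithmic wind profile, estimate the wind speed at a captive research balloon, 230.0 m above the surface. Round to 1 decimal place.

12.1 m/s

Log law: V(z) ∝ ln(z/z₀), so V₂/V₁ = ln(z₂/z₀) / ln(z₁/z₀).
ln(230.0/0.108) = 7.6637, ln(2.0/0.108) = 2.9188
V₂ = 4.6 × 7.6637/2.9188 = 4.6 × 2.6257 = 12.0780 m/s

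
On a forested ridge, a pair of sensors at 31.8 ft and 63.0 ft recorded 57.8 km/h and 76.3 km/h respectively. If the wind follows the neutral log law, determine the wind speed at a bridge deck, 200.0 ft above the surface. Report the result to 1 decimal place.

Log law: V ∝ ln(z/z₀). From the pair, with r = V₁/V₂ = 0.75754,
ln z₀ = (ln z₁ − r·ln z₂)/(1 − r) = (3.4595 − 0.75754×4.1431)/0.24246 = 1.3235 → z₀ = 3.756 ft
V₃ = V₁ · ln(z₃/z₀)/ln(z₁/z₀) = 57.8 × 3.9749/2.1360 = 107.5591 km/h

107.6 km/h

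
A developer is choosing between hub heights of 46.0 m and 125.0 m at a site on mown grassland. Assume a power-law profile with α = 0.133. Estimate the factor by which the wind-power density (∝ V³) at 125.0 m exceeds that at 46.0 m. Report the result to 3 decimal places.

1.490

Speed ratio: V_B/V_A = (z_B/z_A)^α = (125.0/46.0)^0.133 = (2.7174)^0.133 = 1.14220
Power-density ratio: P_B/P_A = (V_B/V_A)³ = (1.14220)³ = 1.49014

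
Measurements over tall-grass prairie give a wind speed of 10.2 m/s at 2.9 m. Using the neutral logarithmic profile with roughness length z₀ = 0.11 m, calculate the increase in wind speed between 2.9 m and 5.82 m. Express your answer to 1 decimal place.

Log law: V₂ = V₁ · ln(z₂/z₀)/ln(z₁/z₀) = 10.2 × 3.9686/3.2720 = 12.3715 m/s
ΔV = 12.3715 − 10.2 = 2.1715 m/s

2.2 m/s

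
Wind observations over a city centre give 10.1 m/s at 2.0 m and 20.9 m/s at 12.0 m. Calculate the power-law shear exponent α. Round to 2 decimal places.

α ≈ 0.41

Power law: V₂/V₁ = (z₂/z₁)^α ⇒ α = ln(V₂/V₁) / ln(z₂/z₁)
α = ln(20.9/10.1) / ln(12.0/2.0) = ln(2.0693) / ln(6.0000)
  = 0.72721 / 1.79176 = 0.40587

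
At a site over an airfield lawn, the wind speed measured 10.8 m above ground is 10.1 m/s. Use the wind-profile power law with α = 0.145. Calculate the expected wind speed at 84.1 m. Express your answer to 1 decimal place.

Power-law profile: V₂ = V₁ · (z₂/z₁)^α
V₂ = 10.1 × (84.1/10.8)^0.145 = 10.1 × (7.7870)^0.145
    = 10.1 × 1.3466 = 13.6010 m/s

13.6 m/s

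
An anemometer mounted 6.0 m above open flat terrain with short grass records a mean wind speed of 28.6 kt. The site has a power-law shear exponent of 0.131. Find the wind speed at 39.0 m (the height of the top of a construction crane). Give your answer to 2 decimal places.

36.55 kt

Power-law profile: V₂ = V₁ · (z₂/z₁)^α
V₂ = 28.6 × (39.0/6.0)^0.131 = 28.6 × (6.5000)^0.131
    = 28.6 × 1.2779 = 36.5475 kt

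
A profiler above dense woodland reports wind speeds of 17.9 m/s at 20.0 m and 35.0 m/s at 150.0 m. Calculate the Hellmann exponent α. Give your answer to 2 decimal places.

Power law: V₂/V₁ = (z₂/z₁)^α ⇒ α = ln(V₂/V₁) / ln(z₂/z₁)
α = ln(35.0/17.9) / ln(150.0/20.0) = ln(1.9553) / ln(7.5000)
  = 0.67055 / 2.01490 = 0.33279

α ≈ 0.33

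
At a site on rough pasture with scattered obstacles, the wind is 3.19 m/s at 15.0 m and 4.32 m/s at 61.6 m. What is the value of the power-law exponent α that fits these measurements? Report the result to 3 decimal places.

Power law: V₂/V₁ = (z₂/z₁)^α ⇒ α = ln(V₂/V₁) / ln(z₂/z₁)
α = ln(4.32/3.19) / ln(61.6/15.0) = ln(1.3542) / ln(4.1067)
  = 0.30323 / 1.41261 = 0.21466

α ≈ 0.215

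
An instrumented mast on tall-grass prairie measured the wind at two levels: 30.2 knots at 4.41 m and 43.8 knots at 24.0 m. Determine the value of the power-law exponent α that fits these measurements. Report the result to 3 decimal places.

Power law: V₂/V₁ = (z₂/z₁)^α ⇒ α = ln(V₂/V₁) / ln(z₂/z₁)
α = ln(43.8/30.2) / ln(24.0/4.41) = ln(1.4503) / ln(5.4422)
  = 0.37179 / 1.69418 = 0.21945

α ≈ 0.219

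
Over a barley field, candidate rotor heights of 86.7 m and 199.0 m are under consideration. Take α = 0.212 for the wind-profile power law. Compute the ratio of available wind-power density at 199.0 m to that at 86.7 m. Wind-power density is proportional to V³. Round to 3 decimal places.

1.696

Speed ratio: V_B/V_A = (z_B/z_A)^α = (199.0/86.7)^0.212 = (2.2953)^0.212 = 1.19261
Power-density ratio: P_B/P_A = (V_B/V_A)³ = (1.19261)³ = 1.69625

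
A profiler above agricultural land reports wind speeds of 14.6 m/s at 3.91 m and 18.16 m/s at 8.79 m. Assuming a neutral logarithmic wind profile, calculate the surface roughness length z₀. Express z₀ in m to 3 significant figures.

z₀ ≈ 0.141 m

Log law: V(z) ∝ ln(z/z₀). With r = V₁/V₂ = 14.6/18.16 = 0.80396,
r · ln(z₂/z₀) = ln(z₁/z₀) ⇒ ln z₀ = (ln z₁ − r·ln z₂)/(1 − r)
ln z₀ = (1.36354 − 0.80396×2.17361) / 0.19604 = -1.9587
z₀ = exp(-1.9587) = 0.1410 m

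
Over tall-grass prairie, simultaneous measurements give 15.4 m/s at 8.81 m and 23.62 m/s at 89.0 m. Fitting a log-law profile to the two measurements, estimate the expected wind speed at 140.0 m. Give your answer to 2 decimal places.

25.23 m/s

Log law: V ∝ ln(z/z₀). From the pair, with r = V₁/V₂ = 0.65199,
ln z₀ = (ln z₁ − r·ln z₂)/(1 − r) = (2.1759 − 0.65199×4.4886)/0.34801 = -2.1570 → z₀ = 0.1157 m
V₃ = V₁ · ln(z₃/z₀)/ln(z₁/z₀) = 15.4 × 7.0986/4.3329 = 25.2301 m/s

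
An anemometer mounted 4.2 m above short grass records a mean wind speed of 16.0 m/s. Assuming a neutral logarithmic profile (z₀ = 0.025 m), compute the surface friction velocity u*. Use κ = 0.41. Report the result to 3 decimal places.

Log law: V(z) = (u*/κ) · ln(z/z₀) ⇒ u* = κ · V / ln(z/z₀)
u* = 0.41 × 16.0 / ln(4.2/0.025) = 0.41 × 16.0 / 5.1240
   = 6.5600 / 5.1240 = 1.2803 m/s

u* ≈ 1.280 m/s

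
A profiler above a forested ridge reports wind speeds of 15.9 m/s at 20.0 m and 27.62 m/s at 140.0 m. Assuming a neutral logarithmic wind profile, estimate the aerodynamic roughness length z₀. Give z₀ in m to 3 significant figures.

z₀ ≈ 1.43 m

Log law: V(z) ∝ ln(z/z₀). With r = V₁/V₂ = 15.9/27.62 = 0.57567,
r · ln(z₂/z₀) = ln(z₁/z₀) ⇒ ln z₀ = (ln z₁ − r·ln z₂)/(1 − r)
ln z₀ = (2.99573 − 0.57567×4.94164) / 0.42433 = 0.3558
z₀ = exp(0.3558) = 1.427 m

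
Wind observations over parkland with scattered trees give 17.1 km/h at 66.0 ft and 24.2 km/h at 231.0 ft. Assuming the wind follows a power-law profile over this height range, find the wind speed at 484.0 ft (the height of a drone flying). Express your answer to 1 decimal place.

29.7 km/h

First find α: α = ln(V₂/V₁)/ln(z₂/z₁) = ln(24.2/17.1)/ln(231.0/66.0) = 0.34727/1.25276 = 0.2772
Extrapolate from 231.0 ft to 484.0 ft: V₃ = 24.2 × (484.0/231.0)^0.2772 = 24.2 × 1.2276 = 29.7073 km/h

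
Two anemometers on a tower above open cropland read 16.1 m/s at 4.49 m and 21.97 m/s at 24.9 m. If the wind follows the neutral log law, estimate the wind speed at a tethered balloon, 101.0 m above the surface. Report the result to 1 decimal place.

26.8 m/s

Log law: V ∝ ln(z/z₀). From the pair, with r = V₁/V₂ = 0.73282,
ln z₀ = (ln z₁ − r·ln z₂)/(1 − r) = (1.5019 − 0.73282×3.2149)/0.26718 = -3.1965 → z₀ = 0.04090 m
V₃ = V₁ · ln(z₃/z₀)/ln(z₁/z₀) = 16.1 × 7.8117/4.6984 = 26.7683 m/s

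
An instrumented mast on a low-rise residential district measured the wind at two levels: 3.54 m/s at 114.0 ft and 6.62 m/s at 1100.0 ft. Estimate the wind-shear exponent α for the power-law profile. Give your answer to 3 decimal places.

α ≈ 0.276

Power law: V₂/V₁ = (z₂/z₁)^α ⇒ α = ln(V₂/V₁) / ln(z₂/z₁)
α = ln(6.62/3.54) / ln(1100.0/114.0) = ln(1.8701) / ln(9.6491)
  = 0.62597 / 2.26687 = 0.27614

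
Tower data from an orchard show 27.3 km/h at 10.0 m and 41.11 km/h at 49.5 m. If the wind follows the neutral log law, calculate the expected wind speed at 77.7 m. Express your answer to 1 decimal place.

Log law: V ∝ ln(z/z₀). From the pair, with r = V₁/V₂ = 0.66407,
ln z₀ = (ln z₁ − r·ln z₂)/(1 − r) = (2.3026 − 0.66407×3.9020)/0.33593 = -0.8591 → z₀ = 0.4235 m
V₃ = V₁ · ln(z₃/z₀)/ln(z₁/z₀) = 27.3 × 5.2120/3.1617 = 45.0032 km/h

45.0 km/h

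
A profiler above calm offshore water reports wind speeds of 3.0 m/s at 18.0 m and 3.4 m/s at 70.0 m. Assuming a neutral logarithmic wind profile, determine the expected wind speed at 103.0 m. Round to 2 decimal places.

3.51 m/s

Log law: V ∝ ln(z/z₀). From the pair, with r = V₁/V₂ = 0.88235,
ln z₀ = (ln z₁ − r·ln z₂)/(1 − r) = (2.8904 − 0.88235×4.2485)/0.11765 = -7.2956 → z₀ = 0.0006785 m
V₃ = V₁ · ln(z₃/z₀)/ln(z₁/z₀) = 3.0 × 11.9303/10.1859 = 3.5138 m/s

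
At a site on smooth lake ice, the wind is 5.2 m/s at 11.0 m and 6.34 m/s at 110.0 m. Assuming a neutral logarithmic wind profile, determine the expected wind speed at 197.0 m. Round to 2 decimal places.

Log law: V ∝ ln(z/z₀). From the pair, with r = V₁/V₂ = 0.82019,
ln z₀ = (ln z₁ − r·ln z₂)/(1 − r) = (2.3979 − 0.82019×4.7005)/0.17981 = -8.1051 → z₀ = 0.0003020 m
V₃ = V₁ · ln(z₃/z₀)/ln(z₁/z₀) = 5.2 × 13.3883/10.5030 = 6.6285 m/s

6.63 m/s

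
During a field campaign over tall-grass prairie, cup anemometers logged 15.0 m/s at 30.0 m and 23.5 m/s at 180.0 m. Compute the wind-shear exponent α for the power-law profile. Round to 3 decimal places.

Power law: V₂/V₁ = (z₂/z₁)^α ⇒ α = ln(V₂/V₁) / ln(z₂/z₁)
α = ln(23.5/15.0) / ln(180.0/30.0) = ln(1.5667) / ln(6.0000)
  = 0.44895 / 1.79176 = 0.25056

α ≈ 0.251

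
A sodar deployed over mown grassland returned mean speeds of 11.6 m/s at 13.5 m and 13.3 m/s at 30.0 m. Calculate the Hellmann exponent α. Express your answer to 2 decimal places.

Power law: V₂/V₁ = (z₂/z₁)^α ⇒ α = ln(V₂/V₁) / ln(z₂/z₁)
α = ln(13.3/11.6) / ln(30.0/13.5) = ln(1.1466) / ln(2.2222)
  = 0.13676 / 0.79851 = 0.17127

α ≈ 0.17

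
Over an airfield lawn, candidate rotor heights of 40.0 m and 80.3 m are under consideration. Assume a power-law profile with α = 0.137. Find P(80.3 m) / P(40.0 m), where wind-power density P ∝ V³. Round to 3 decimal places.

1.332

Speed ratio: V_B/V_A = (z_B/z_A)^α = (80.3/40.0)^0.137 = (2.0075)^0.137 = 1.10018
Power-density ratio: P_B/P_A = (V_B/V_A)³ = (1.10018)³ = 1.33165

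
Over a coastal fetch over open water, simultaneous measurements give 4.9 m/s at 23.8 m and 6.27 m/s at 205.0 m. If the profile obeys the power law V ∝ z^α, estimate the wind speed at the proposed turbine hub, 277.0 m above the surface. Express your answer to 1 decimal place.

6.5 m/s

First find α: α = ln(V₂/V₁)/ln(z₂/z₁) = ln(6.27/4.9)/ln(205.0/23.8) = 0.24654/2.15332 = 0.1145
Extrapolate from 205.0 m to 277.0 m: V₃ = 6.27 × (277.0/205.0)^0.1145 = 6.27 × 1.0351 = 6.4899 m/s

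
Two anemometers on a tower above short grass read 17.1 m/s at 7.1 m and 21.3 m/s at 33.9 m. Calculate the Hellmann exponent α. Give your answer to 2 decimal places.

Power law: V₂/V₁ = (z₂/z₁)^α ⇒ α = ln(V₂/V₁) / ln(z₂/z₁)
α = ln(21.3/17.1) / ln(33.9/7.1) = ln(1.2456) / ln(4.7746)
  = 0.21963 / 1.56332 = 0.14049

α ≈ 0.14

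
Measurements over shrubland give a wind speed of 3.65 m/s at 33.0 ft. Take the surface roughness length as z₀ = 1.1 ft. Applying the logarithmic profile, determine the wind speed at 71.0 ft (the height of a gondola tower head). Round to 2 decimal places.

Log law: V(z) ∝ ln(z/z₀), so V₂/V₁ = ln(z₂/z₀) / ln(z₁/z₀).
ln(71.0/1.1) = 4.1674, ln(33.0/1.1) = 3.4012
V₂ = 3.65 × 4.1674/3.4012 = 3.65 × 1.2253 = 4.4722 m/s

4.47 m/s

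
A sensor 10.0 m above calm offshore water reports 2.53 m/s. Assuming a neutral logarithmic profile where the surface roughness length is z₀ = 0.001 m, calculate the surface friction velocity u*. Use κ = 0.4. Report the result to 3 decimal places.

u* ≈ 0.110 m/s

Log law: V(z) = (u*/κ) · ln(z/z₀) ⇒ u* = κ · V / ln(z/z₀)
u* = 0.4 × 2.53 / ln(10.0/0.001) = 0.4 × 2.53 / 9.2103
   = 1.0120 / 9.2103 = 0.1099 m/s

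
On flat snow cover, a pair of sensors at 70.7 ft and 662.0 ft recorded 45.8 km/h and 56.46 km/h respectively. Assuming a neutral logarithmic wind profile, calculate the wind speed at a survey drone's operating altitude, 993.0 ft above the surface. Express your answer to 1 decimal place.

Log law: V ∝ ln(z/z₀). From the pair, with r = V₁/V₂ = 0.81119,
ln z₀ = (ln z₁ − r·ln z₂)/(1 − r) = (4.2584 − 0.81119×6.4953)/0.18881 = -5.3519 → z₀ = 0.004739 ft
V₃ = V₁ · ln(z₃/z₀)/ln(z₁/z₀) = 45.8 × 12.2526/9.6104 = 58.3923 km/h

58.4 km/h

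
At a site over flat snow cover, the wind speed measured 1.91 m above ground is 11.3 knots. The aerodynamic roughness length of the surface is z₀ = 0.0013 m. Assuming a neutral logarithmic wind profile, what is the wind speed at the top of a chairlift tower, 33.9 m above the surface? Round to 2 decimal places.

15.76 knots

Log law: V(z) ∝ ln(z/z₀), so V₂/V₁ = ln(z₂/z₀) / ln(z₁/z₀).
ln(33.9/0.0013) = 10.1688, ln(1.91/0.0013) = 7.2925
V₂ = 11.3 × 10.1688/7.2925 = 11.3 × 1.3944 = 15.7570 knots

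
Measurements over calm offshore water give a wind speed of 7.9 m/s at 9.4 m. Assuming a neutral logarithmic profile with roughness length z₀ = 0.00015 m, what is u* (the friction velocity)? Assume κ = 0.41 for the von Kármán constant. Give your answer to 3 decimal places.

Log law: V(z) = (u*/κ) · ln(z/z₀) ⇒ u* = κ · V / ln(z/z₀)
u* = 0.41 × 7.9 / ln(9.4/0.00015) = 0.41 × 7.9 / 11.0456
   = 3.2390 / 11.0456 = 0.2932 m/s

u* ≈ 0.293 m/s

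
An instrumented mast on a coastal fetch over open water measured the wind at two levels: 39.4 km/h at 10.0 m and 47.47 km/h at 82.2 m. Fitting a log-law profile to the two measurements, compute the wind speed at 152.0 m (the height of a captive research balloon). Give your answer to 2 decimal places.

Log law: V ∝ ln(z/z₀). From the pair, with r = V₁/V₂ = 0.83000,
ln z₀ = (ln z₁ − r·ln z₂)/(1 − r) = (2.3026 − 0.83000×4.4092)/0.17000 = -7.9823 → z₀ = 0.0003415 m
V₃ = V₁ · ln(z₃/z₀)/ln(z₁/z₀) = 39.4 × 13.0062/10.2849 = 49.8249 km/h

49.82 km/h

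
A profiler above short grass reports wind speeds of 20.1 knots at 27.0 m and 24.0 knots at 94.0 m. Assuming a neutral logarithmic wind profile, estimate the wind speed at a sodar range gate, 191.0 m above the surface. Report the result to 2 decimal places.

26.22 knots

Log law: V ∝ ln(z/z₀). From the pair, with r = V₁/V₂ = 0.83750,
ln z₀ = (ln z₁ − r·ln z₂)/(1 − r) = (3.2958 − 0.83750×4.5433)/0.16250 = -3.1334 → z₀ = 0.04357 m
V₃ = V₁ · ln(z₃/z₀)/ln(z₁/z₀) = 20.1 × 8.3856/6.4292 = 26.2165 knots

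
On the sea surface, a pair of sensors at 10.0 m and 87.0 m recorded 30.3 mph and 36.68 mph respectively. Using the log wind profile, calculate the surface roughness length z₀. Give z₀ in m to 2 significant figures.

z₀ ≈ 0.00035 m

Log law: V(z) ∝ ln(z/z₀). With r = V₁/V₂ = 30.3/36.68 = 0.82606,
r · ln(z₂/z₀) = ln(z₁/z₀) ⇒ ln z₀ = (ln z₁ − r·ln z₂)/(1 − r)
ln z₀ = (2.30259 − 0.82606×4.46591) / 0.17394 = -7.9715
z₀ = exp(-7.9715) = 0.0003452 m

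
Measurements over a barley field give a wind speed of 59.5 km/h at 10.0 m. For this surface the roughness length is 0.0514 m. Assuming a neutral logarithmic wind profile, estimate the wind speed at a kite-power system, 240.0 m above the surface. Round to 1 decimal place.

95.4 km/h

Log law: V(z) ∝ ln(z/z₀), so V₂/V₁ = ln(z₂/z₀) / ln(z₁/z₀).
ln(240.0/0.0514) = 8.4488, ln(10.0/0.0514) = 5.2707
V₂ = 59.5 × 8.4488/5.2707 = 59.5 × 1.6030 = 95.3765 km/h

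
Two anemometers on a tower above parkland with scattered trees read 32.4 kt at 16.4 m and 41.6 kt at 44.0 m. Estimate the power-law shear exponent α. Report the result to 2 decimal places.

Power law: V₂/V₁ = (z₂/z₁)^α ⇒ α = ln(V₂/V₁) / ln(z₂/z₁)
α = ln(41.6/32.4) / ln(44.0/16.4) = ln(1.2840) / ln(2.6829)
  = 0.24994 / 0.98691 = 0.25326

α ≈ 0.25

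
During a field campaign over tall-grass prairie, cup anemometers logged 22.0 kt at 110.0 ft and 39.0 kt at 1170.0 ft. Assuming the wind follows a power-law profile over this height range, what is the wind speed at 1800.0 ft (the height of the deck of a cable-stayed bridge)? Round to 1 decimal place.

43.3 kt

First find α: α = ln(V₂/V₁)/ln(z₂/z₁) = ln(39.0/22.0)/ln(1170.0/110.0) = 0.57252/2.36428 = 0.2422
Extrapolate from 1170.0 ft to 1800.0 ft: V₃ = 39.0 × (1800.0/1170.0)^0.2422 = 39.0 × 1.1100 = 43.2881 kt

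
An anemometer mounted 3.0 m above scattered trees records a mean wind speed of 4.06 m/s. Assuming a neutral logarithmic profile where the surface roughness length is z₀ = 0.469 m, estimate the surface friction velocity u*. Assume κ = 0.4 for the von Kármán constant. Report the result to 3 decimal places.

u* ≈ 0.875 m/s

Log law: V(z) = (u*/κ) · ln(z/z₀) ⇒ u* = κ · V / ln(z/z₀)
u* = 0.4 × 4.06 / ln(3.0/0.469) = 0.4 × 4.06 / 1.8558
   = 1.6240 / 1.8558 = 0.8751 m/s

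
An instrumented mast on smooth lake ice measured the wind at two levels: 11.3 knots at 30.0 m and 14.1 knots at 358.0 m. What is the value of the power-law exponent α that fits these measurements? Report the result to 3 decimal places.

Power law: V₂/V₁ = (z₂/z₁)^α ⇒ α = ln(V₂/V₁) / ln(z₂/z₁)
α = ln(14.1/11.3) / ln(358.0/30.0) = ln(1.2478) / ln(11.9333)
  = 0.22137 / 2.47934 = 0.08929

α ≈ 0.089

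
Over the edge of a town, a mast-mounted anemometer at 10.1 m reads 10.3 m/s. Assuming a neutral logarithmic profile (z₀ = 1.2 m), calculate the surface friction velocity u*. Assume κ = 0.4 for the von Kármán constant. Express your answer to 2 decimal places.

Log law: V(z) = (u*/κ) · ln(z/z₀) ⇒ u* = κ · V / ln(z/z₀)
u* = 0.4 × 10.3 / ln(10.1/1.2) = 0.4 × 10.3 / 2.1302
   = 4.1200 / 2.1302 = 1.9341 m/s

u* ≈ 1.93 m/s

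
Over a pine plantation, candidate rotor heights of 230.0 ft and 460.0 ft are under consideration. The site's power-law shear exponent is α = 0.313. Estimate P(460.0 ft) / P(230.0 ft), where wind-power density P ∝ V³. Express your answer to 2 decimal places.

Speed ratio: V_B/V_A = (z_B/z_A)^α = (460.0/230.0)^0.313 = (2.0000)^0.313 = 1.24229
Power-density ratio: P_B/P_A = (V_B/V_A)³ = (1.24229)³ = 1.91720

1.92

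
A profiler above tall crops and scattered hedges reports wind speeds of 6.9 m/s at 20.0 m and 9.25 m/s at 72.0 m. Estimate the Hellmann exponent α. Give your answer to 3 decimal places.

Power law: V₂/V₁ = (z₂/z₁)^α ⇒ α = ln(V₂/V₁) / ln(z₂/z₁)
α = ln(9.25/6.9) / ln(72.0/20.0) = ln(1.3406) / ln(3.6000)
  = 0.29310 / 1.28093 = 0.22882

α ≈ 0.229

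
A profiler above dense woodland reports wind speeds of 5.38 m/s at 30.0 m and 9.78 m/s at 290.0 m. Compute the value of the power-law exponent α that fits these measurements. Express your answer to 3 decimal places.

α ≈ 0.263

Power law: V₂/V₁ = (z₂/z₁)^α ⇒ α = ln(V₂/V₁) / ln(z₂/z₁)
α = ln(9.78/5.38) / ln(290.0/30.0) = ln(1.8178) / ln(9.6667)
  = 0.59765 / 2.26868 = 0.26344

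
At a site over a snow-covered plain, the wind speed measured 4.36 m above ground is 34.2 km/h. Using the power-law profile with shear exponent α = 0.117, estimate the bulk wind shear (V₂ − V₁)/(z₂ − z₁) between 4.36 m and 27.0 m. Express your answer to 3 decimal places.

0.359 km/h/m

Power law: V₂ = V₁ · (z₂/z₁)^α = 34.2 × (6.1927)^0.117 = 42.3327 km/h
ΔV/Δz = (42.3327 − 34.2)/(27.0 − 4.36) = 8.1327/22.6400 = 0.35922 km/h/m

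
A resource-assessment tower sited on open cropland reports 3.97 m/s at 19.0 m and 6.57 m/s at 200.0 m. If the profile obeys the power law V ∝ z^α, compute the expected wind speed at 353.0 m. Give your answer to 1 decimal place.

First find α: α = ln(V₂/V₁)/ln(z₂/z₁) = ln(6.57/3.97)/ln(200.0/19.0) = 0.50375/2.35388 = 0.2140
Extrapolate from 200.0 m to 353.0 m: V₃ = 6.57 × (353.0/200.0)^0.2140 = 6.57 × 1.1293 = 7.4194 m/s

7.4 m/s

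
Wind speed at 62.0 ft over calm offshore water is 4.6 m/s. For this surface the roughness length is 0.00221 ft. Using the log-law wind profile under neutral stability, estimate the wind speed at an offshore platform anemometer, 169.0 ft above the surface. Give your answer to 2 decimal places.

5.05 m/s

Log law: V(z) ∝ ln(z/z₀), so V₂/V₁ = ln(z₂/z₀) / ln(z₁/z₀).
ln(169.0/0.00221) = 11.2447, ln(62.0/0.00221) = 10.2419
V₂ = 4.6 × 11.2447/10.2419 = 4.6 × 1.0979 = 5.0504 m/s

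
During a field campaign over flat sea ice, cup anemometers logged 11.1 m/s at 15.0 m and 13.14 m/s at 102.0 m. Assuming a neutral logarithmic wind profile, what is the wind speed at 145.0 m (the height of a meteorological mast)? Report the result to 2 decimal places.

13.51 m/s

Log law: V ∝ ln(z/z₀). From the pair, with r = V₁/V₂ = 0.84475,
ln z₀ = (ln z₁ − r·ln z₂)/(1 − r) = (2.7081 − 0.84475×4.6250)/0.15525 = -7.7223 → z₀ = 0.0004429 m
V₃ = V₁ · ln(z₃/z₀)/ln(z₁/z₀) = 11.1 × 12.6990/10.4303 = 13.5143 m/s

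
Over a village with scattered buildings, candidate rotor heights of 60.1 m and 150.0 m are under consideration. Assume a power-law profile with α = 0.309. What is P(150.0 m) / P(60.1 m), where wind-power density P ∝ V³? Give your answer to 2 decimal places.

Speed ratio: V_B/V_A = (z_B/z_A)^α = (150.0/60.1)^0.309 = (2.4958)^0.309 = 1.32660
Power-density ratio: P_B/P_A = (V_B/V_A)³ = (1.32660)³ = 2.33464

2.33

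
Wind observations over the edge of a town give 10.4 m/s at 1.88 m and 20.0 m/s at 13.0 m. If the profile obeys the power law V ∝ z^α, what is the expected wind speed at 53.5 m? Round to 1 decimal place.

First find α: α = ln(V₂/V₁)/ln(z₂/z₁) = ln(20.0/10.4)/ln(13.0/1.88) = 0.65393/1.93368 = 0.3382
Extrapolate from 13.0 m to 53.5 m: V₃ = 20.0 × (53.5/13.0)^0.3382 = 20.0 × 1.6135 = 32.2708 m/s

32.3 m/s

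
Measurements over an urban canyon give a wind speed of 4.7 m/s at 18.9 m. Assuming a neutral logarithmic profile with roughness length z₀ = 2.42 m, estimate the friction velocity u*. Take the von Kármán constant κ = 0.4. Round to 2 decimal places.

Log law: V(z) = (u*/κ) · ln(z/z₀) ⇒ u* = κ · V / ln(z/z₀)
u* = 0.4 × 4.7 / ln(18.9/2.42) = 0.4 × 4.7 / 2.0554
   = 1.8800 / 2.0554 = 0.9147 m/s

u* ≈ 0.91 m/s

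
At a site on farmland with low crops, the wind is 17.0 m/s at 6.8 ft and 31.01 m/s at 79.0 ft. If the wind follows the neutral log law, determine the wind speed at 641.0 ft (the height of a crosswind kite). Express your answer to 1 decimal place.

43.0 m/s

Log law: V ∝ ln(z/z₀). From the pair, with r = V₁/V₂ = 0.54821,
ln z₀ = (ln z₁ − r·ln z₂)/(1 − r) = (1.9169 − 0.54821×4.3694)/0.45179 = -1.0590 → z₀ = 0.3468 ft
V₃ = V₁ · ln(z₃/z₀)/ln(z₁/z₀) = 17.0 × 7.5220/2.9759 = 42.9695 m/s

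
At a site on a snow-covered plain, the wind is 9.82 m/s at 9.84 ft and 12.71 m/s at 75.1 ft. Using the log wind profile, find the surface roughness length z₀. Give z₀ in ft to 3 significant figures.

z₀ ≈ 0.00986 ft

Log law: V(z) ∝ ln(z/z₀). With r = V₁/V₂ = 9.82/12.71 = 0.77262,
r · ln(z₂/z₀) = ln(z₁/z₀) ⇒ ln z₀ = (ln z₁ − r·ln z₂)/(1 − r)
ln z₀ = (2.28646 − 0.77262×4.31882) / 0.22738 = -4.6194
z₀ = exp(-4.6194) = 0.009859 ft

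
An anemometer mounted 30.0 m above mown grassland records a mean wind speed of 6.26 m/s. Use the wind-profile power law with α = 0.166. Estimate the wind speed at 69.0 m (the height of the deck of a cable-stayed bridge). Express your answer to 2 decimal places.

7.19 m/s

Power-law profile: V₂ = V₁ · (z₂/z₁)^α
V₂ = 6.26 × (69.0/30.0)^0.166 = 6.26 × (2.3000)^0.166
    = 6.26 × 1.1483 = 7.1882 m/s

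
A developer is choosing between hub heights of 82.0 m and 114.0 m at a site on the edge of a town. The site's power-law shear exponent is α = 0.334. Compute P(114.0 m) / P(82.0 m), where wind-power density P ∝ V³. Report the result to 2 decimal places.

Speed ratio: V_B/V_A = (z_B/z_A)^α = (114.0/82.0)^0.334 = (1.3902)^0.334 = 1.11633
Power-density ratio: P_B/P_A = (V_B/V_A)³ = (1.11633)³ = 1.39116

1.39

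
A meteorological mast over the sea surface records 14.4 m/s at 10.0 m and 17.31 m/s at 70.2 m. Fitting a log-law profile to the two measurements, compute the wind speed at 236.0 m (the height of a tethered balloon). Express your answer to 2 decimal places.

Log law: V ∝ ln(z/z₀). From the pair, with r = V₁/V₂ = 0.83189,
ln z₀ = (ln z₁ − r·ln z₂)/(1 − r) = (2.3026 − 0.83189×4.2513)/0.16811 = -7.3408 → z₀ = 0.0006485 m
V₃ = V₁ · ln(z₃/z₀)/ln(z₁/z₀) = 14.4 × 12.8046/9.6434 = 19.1205 m/s

19.12 m/s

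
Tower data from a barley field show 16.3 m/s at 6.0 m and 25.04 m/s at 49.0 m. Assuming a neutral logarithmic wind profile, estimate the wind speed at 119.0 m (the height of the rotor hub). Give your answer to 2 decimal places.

28.73 m/s

Log law: V ∝ ln(z/z₀). From the pair, with r = V₁/V₂ = 0.65096,
ln z₀ = (ln z₁ − r·ln z₂)/(1 − r) = (1.7918 − 0.65096×3.8918)/0.34904 = -2.1248 → z₀ = 0.1195 m
V₃ = V₁ · ln(z₃/z₀)/ln(z₁/z₀) = 16.3 × 6.9040/3.9166 = 28.7328 m/s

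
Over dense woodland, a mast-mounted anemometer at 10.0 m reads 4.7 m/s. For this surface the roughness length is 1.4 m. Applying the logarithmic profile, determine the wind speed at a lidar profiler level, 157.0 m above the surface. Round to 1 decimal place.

Log law: V(z) ∝ ln(z/z₀), so V₂/V₁ = ln(z₂/z₀) / ln(z₁/z₀).
ln(157.0/1.4) = 4.7198, ln(10.0/1.4) = 1.9661
V₂ = 4.7 × 4.7198/1.9661 = 4.7 × 2.4006 = 11.2826 m/s

11.3 m/s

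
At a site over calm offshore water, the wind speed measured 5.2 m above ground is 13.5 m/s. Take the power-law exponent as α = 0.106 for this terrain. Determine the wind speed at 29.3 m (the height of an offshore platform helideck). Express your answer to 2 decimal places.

Power-law profile: V₂ = V₁ · (z₂/z₁)^α
V₂ = 13.5 × (29.3/5.2)^0.106 = 13.5 × (5.6346)^0.106
    = 13.5 × 1.2011 = 16.2153 m/s

16.22 m/s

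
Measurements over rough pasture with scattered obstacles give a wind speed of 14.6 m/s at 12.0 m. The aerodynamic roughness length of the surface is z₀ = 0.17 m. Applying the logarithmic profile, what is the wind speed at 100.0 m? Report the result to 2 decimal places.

Log law: V(z) ∝ ln(z/z₀), so V₂/V₁ = ln(z₂/z₀) / ln(z₁/z₀).
ln(100.0/0.17) = 6.3771, ln(12.0/0.17) = 4.2569
V₂ = 14.6 × 6.3771/4.2569 = 14.6 × 1.4981 = 21.8720 m/s

21.87 m/s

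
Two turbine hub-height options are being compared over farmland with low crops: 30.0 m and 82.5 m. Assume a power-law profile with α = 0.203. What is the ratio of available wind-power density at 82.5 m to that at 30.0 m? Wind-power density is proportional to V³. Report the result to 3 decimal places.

Speed ratio: V_B/V_A = (z_B/z_A)^α = (82.5/30.0)^0.203 = (2.7500)^0.203 = 1.22796
Power-density ratio: P_B/P_A = (V_B/V_A)³ = (1.22796)³ = 1.85163

1.852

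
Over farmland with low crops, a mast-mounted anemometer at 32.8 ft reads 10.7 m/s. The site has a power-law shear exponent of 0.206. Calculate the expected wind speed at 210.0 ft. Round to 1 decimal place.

15.7 m/s

Power-law profile: V₂ = V₁ · (z₂/z₁)^α
V₂ = 10.7 × (210.0/32.8)^0.206 = 10.7 × (6.4024)^0.206
    = 10.7 × 1.4659 = 15.6852 m/s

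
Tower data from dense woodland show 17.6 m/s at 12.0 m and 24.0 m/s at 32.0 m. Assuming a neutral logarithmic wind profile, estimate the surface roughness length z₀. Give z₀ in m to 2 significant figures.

Log law: V(z) ∝ ln(z/z₀). With r = V₁/V₂ = 17.6/24.0 = 0.73333,
r · ln(z₂/z₀) = ln(z₁/z₀) ⇒ ln z₀ = (ln z₁ − r·ln z₂)/(1 − r)
ln z₀ = (2.48491 − 0.73333×3.46574) / 0.26667 = -0.2124
z₀ = exp(-0.2124) = 0.8087 m

z₀ ≈ 0.81 m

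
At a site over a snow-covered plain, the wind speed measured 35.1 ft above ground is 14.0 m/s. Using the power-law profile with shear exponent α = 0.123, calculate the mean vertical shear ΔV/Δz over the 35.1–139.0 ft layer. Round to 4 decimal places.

0.0249 m/s/ft

Power law: V₂ = V₁ · (z₂/z₁)^α = 14.0 × (3.9601)^0.123 = 16.5824 m/s
ΔV/Δz = (16.5824 − 14.0)/(139.0 − 35.1) = 2.5824/103.9000 = 0.02485 m/s/ft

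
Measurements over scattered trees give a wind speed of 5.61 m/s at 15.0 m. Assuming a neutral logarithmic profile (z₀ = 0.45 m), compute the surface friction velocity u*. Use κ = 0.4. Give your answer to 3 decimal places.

u* ≈ 0.640 m/s

Log law: V(z) = (u*/κ) · ln(z/z₀) ⇒ u* = κ · V / ln(z/z₀)
u* = 0.4 × 5.61 / ln(15.0/0.45) = 0.4 × 5.61 / 3.5066
   = 2.2440 / 3.5066 = 0.6399 m/s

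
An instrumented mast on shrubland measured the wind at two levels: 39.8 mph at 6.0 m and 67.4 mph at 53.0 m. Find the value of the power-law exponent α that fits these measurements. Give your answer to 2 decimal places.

Power law: V₂/V₁ = (z₂/z₁)^α ⇒ α = ln(V₂/V₁) / ln(z₂/z₁)
α = ln(67.4/39.8) / ln(53.0/6.0) = ln(1.6935) / ln(8.8333)
  = 0.52678 / 2.17853 = 0.24180

α ≈ 0.24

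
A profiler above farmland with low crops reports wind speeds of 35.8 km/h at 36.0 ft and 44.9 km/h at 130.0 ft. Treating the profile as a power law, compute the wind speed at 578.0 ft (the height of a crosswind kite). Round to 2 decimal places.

58.42 km/h

First find α: α = ln(V₂/V₁)/ln(z₂/z₁) = ln(44.9/35.8)/ln(130.0/36.0) = 0.22649/1.28402 = 0.1764
Extrapolate from 130.0 ft to 578.0 ft: V₃ = 44.9 × (578.0/130.0)^0.1764 = 44.9 × 1.3011 = 58.4178 km/h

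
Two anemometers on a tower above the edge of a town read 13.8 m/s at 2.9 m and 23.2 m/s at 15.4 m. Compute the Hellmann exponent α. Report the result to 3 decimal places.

α ≈ 0.311

Power law: V₂/V₁ = (z₂/z₁)^α ⇒ α = ln(V₂/V₁) / ln(z₂/z₁)
α = ln(23.2/13.8) / ln(15.4/2.9) = ln(1.6812) / ln(5.3103)
  = 0.51948 / 1.66966 = 0.31113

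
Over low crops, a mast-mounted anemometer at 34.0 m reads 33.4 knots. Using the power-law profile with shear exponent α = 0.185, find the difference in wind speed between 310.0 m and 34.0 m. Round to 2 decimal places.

16.87 knots

Power law: V₂ = V₁ · (z₂/z₁)^α = 33.4 × (9.1176)^0.185 = 50.2718 knots
ΔV = 50.2718 − 33.4 = 16.8718 knots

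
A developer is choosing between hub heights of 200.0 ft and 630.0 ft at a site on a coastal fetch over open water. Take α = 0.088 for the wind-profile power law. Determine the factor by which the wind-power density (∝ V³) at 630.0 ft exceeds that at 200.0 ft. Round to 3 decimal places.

Speed ratio: V_B/V_A = (z_B/z_A)^α = (630.0/200.0)^0.088 = (3.1500)^0.088 = 1.10625
Power-density ratio: P_B/P_A = (V_B/V_A)³ = (1.10625)³ = 1.35380

1.354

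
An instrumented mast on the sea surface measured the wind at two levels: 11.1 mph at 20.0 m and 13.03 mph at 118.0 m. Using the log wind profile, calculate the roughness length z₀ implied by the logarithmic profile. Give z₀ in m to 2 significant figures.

Log law: V(z) ∝ ln(z/z₀). With r = V₁/V₂ = 11.1/13.03 = 0.85188,
r · ln(z₂/z₀) = ln(z₁/z₀) ⇒ ln z₀ = (ln z₁ − r·ln z₂)/(1 − r)
ln z₀ = (2.99573 − 0.85188×4.77068) / 0.14812 = -7.2125
z₀ = exp(-7.2125) = 0.0007373 m

z₀ ≈ 0.00074 m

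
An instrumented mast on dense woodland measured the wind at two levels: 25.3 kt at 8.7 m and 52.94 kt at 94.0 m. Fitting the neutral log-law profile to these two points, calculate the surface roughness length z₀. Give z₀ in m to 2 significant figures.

Log law: V(z) ∝ ln(z/z₀). With r = V₁/V₂ = 25.3/52.94 = 0.47790,
r · ln(z₂/z₀) = ln(z₁/z₀) ⇒ ln z₀ = (ln z₁ − r·ln z₂)/(1 − r)
ln z₀ = (2.16332 − 0.47790×4.54329) / 0.52210 = -0.0152
z₀ = exp(-0.0152) = 0.9850 m

z₀ ≈ 0.98 m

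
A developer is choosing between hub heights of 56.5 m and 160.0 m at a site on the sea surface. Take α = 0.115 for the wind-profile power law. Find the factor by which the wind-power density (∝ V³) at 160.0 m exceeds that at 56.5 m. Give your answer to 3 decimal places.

Speed ratio: V_B/V_A = (z_B/z_A)^α = (160.0/56.5)^0.115 = (2.8319)^0.115 = 1.12717
Power-density ratio: P_B/P_A = (V_B/V_A)³ = (1.12717)³ = 1.43207

1.432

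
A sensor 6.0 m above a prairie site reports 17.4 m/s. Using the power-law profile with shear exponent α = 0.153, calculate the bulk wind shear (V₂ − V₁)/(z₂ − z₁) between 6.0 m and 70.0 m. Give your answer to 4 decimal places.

Power law: V₂ = V₁ · (z₂/z₁)^α = 17.4 × (11.6667)^0.153 = 25.3392 m/s
ΔV/Δz = (25.3392 − 17.4)/(70.0 − 6.0) = 7.9392/64.0000 = 0.12405 m/s/m

0.1240 m/s/m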